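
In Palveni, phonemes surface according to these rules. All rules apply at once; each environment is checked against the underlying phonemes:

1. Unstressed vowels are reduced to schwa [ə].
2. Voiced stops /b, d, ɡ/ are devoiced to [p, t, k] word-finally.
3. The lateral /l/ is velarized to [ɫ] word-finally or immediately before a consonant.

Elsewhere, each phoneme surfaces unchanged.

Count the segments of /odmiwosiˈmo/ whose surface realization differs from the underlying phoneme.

4

Segments that undergo a rule: /o/ → [ə] (rule 1); /i/ → [ə] (rule 1); /o/ → [ə] (rule 1); /i/ → [ə] (rule 1).
All other segments surface unchanged.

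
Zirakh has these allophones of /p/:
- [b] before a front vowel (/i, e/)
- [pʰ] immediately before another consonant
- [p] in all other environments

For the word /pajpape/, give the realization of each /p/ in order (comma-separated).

Occurrence 1 (position 1): no conditioning environment matches → elsewhere allophone [p].
Occurrence 2 (position 4): no conditioning environment matches → elsewhere allophone [p].
Occurrence 3 (position 6): before a front vowel (/i, e/) → [b].

[p], [p], [b]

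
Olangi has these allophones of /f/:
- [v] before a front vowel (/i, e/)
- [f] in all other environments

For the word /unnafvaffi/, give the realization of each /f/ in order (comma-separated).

[f], [f], [v]

Occurrence 1 (position 5): no conditioning environment matches → elsewhere allophone [f].
Occurrence 2 (position 8): no conditioning environment matches → elsewhere allophone [f].
Occurrence 3 (position 9): before a front vowel (/i, e/) → [v].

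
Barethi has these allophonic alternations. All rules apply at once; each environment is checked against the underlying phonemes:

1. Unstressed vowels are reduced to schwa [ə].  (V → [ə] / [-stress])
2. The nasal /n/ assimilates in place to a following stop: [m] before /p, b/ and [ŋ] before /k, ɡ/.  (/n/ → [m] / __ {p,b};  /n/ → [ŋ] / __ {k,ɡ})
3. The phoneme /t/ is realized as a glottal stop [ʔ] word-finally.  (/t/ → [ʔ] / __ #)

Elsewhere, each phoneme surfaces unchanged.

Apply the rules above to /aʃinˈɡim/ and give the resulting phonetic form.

Rule 1 applies to /a/ (word-initial: in an unstressed syllable) → [ə].
/ʃ/ stays [ʃ].
Rule 1 applies to /i/ (between /ʃ/ and /n/: in an unstressed syllable) → [ə].
Rule 2 applies to /n/ (between /i/ and /ɡ/: before a labial or velar stop) → [ŋ].
/ɡ/ — not in any rule's target class → [ɡ].
/i/ — between /ɡ/ and /m/; rule 1 does not apply here → [i].
/m/ — not in any rule's target class → [m].

[əʃəŋˈɡim]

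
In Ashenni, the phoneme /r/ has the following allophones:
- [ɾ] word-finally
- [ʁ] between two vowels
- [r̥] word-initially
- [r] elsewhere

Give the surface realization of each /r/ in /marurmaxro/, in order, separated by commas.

[ʁ], [r], [r]

Occurrence 1 (position 3): between two vowels → [ʁ].
Occurrence 2 (position 5): no conditioning environment matches → elsewhere allophone [r].
Occurrence 3 (position 9): no conditioning environment matches → elsewhere allophone [r].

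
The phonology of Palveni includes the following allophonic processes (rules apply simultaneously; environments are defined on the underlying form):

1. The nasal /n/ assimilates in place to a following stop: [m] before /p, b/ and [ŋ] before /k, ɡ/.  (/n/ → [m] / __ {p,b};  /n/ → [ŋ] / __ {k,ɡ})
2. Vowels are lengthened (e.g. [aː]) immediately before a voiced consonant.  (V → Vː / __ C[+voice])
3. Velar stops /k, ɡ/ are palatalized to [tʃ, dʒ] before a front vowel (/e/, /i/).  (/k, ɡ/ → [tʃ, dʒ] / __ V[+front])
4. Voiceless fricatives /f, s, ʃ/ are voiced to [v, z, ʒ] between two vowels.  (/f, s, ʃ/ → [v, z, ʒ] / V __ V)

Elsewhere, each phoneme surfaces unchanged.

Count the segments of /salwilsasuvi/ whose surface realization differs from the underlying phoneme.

Segments that undergo a rule: /a/ → [aː] (rule 2); /i/ → [iː] (rule 2); /s/ → [z] (rule 4); /u/ → [uː] (rule 2).
All other segments surface unchanged.

4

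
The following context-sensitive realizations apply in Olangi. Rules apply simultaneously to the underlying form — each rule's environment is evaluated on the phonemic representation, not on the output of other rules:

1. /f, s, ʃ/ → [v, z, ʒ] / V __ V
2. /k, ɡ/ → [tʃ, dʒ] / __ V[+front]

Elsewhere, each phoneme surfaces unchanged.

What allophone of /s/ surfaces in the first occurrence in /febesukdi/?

[z]

/s/ (between /e/ and /u/): between two vowels, so rule 1 applies → [z].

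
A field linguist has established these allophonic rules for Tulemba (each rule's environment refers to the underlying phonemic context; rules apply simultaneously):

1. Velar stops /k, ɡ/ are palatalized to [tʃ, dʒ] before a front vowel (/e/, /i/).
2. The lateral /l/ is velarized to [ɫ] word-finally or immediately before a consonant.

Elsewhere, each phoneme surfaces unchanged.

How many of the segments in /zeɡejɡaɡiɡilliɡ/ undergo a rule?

Segments that undergo a rule: /ɡ/ → [dʒ] (rule 1); /ɡ/ → [dʒ] (rule 1); /ɡ/ → [dʒ] (rule 1); /l/ → [ɫ] (rule 2).
All other segments surface unchanged.

4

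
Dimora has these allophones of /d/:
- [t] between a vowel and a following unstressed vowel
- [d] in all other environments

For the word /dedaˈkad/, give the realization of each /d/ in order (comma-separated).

Occurrence 1 (position 1): no conditioning environment matches → elsewhere allophone [d].
Occurrence 2 (position 3): between a vowel and a following unstressed vowel → [t].
Occurrence 3 (position 7): no conditioning environment matches → elsewhere allophone [d].

[d], [t], [d]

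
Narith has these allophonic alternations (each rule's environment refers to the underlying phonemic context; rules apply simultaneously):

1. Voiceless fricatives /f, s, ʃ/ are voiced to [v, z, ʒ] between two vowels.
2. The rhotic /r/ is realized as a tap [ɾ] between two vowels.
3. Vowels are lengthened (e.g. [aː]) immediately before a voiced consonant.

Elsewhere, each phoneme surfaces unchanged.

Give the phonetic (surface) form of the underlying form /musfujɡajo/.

[musfuːjɡaːjo]

/m/ — not in any rule's target class → [m].
/u/ (between /m/ and /s/) is in the target of rule 3 but the environment (before a voiced consonant) is not met → [u].
/s/ (between /u/ and /f/) fails the environment for rule 1, so it stays [s].
/f/ — between /s/ and /u/; rule 1 does not apply here → [f].
/u/ meets the environment for rule 3 (before a voiced consonant) → [uː].
/j/ — not in any rule's target class → [j].
/ɡ/ (between /j/ and /a/) is unaffected → [ɡ].
Rule 3 applies to /a/ (between /ɡ/ and /j/: before a voiced consonant) → [aː].
/j/ (between /a/ and /o/): no rule targets it → [j].
/o/ (word-final): rule 3 targets it, but not before a voiced consonant → unchanged [o].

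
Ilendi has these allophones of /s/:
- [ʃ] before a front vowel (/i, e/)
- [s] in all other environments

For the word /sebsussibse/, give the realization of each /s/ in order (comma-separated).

Occurrence 1 (position 1): before a front vowel (/i, e/) → [ʃ].
Occurrence 2 (position 4): no conditioning environment matches → elsewhere allophone [s].
Occurrence 3 (position 6): no conditioning environment matches → elsewhere allophone [s].
Occurrence 4 (position 7): before a front vowel (/i, e/) → [ʃ].
Occurrence 5 (position 10): before a front vowel (/i, e/) → [ʃ].

[ʃ], [s], [s], [ʃ], [ʃ]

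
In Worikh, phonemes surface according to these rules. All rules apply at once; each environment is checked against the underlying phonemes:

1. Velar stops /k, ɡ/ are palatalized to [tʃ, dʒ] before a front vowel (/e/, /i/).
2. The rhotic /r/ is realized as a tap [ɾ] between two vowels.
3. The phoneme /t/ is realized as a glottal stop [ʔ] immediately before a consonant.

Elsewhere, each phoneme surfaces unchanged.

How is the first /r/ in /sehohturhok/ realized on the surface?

[r]

/r/ (between /u/ and /h/): rule 2 targets it, but not between two vowels → unchanged [r].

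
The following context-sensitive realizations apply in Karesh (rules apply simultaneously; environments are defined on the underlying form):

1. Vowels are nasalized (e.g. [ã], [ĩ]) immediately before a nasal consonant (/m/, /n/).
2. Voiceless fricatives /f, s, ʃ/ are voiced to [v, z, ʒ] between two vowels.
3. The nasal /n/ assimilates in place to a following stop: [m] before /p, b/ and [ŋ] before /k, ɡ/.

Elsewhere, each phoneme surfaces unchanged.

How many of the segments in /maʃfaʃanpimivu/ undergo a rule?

Segments that undergo a rule: /ʃ/ → [ʒ] (rule 2); /a/ → [ã] (rule 1); /n/ → [m] (rule 3); /i/ → [ĩ] (rule 1).
All other segments surface unchanged.

4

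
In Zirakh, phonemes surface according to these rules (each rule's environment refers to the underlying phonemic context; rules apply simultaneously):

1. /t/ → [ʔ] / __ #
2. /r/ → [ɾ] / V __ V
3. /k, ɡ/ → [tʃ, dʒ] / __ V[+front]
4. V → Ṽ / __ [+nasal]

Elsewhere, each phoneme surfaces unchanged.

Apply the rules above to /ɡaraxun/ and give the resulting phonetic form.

[ɡaɾaxũn]

/ɡ/ (word-initial) fails the environment for rule 3, so it stays [ɡ].
/a/ (between /ɡ/ and /r/): rule 4 targets it, but not before a nasal consonant → unchanged [a].
/r/ meets the environment for rule 2 (between two vowels) → [ɾ].
/a/ (between /r/ and /x/): rule 4 targets it, but not before a nasal consonant → unchanged [a].
/x/ — not in any rule's target class → [x].
Rule 4 applies to /u/ (between /x/ and /n/: before a nasal consonant) → [ũ].
/n/ (word-final): no rule targets it → [n].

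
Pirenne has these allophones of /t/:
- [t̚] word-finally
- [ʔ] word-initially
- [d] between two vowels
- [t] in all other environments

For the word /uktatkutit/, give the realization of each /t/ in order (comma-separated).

[t], [t], [d], [t̚]

Occurrence 1 (position 3): no conditioning environment matches → elsewhere allophone [t].
Occurrence 2 (position 5): no conditioning environment matches → elsewhere allophone [t].
Occurrence 3 (position 8): between two vowels → [d].
Occurrence 4 (position 10): word-finally → [t̚].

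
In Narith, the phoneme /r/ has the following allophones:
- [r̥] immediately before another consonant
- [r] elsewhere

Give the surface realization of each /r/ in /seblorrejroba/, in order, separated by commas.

Occurrence 1 (position 6): immediately before another consonant → [r̥].
Occurrence 2 (position 7): no conditioning environment matches → elsewhere allophone [r].
Occurrence 3 (position 10): no conditioning environment matches → elsewhere allophone [r].

[r̥], [r], [r]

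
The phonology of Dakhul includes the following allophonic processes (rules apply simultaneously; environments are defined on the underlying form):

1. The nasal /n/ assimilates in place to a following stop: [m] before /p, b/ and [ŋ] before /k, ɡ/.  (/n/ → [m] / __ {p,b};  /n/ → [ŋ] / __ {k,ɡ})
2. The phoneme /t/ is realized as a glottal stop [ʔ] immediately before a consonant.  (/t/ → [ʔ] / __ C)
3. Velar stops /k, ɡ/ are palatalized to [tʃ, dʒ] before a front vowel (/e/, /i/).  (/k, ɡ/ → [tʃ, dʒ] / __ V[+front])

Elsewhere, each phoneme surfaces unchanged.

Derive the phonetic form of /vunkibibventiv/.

/v/ — not in any rule's target class → [v].
/u/ — not in any rule's target class → [u].
/n/ meets the environment for rule 1 (before a labial or velar stop) → [ŋ].
/k/ (between /n/ and /i/): before a front vowel, so rule 3 applies → [tʃ].
/i/ — not in any rule's target class → [i].
/b/ (between /i/ and /i/): no rule targets it → [b].
/i/ — not in any rule's target class → [i].
/b/ (between /i/ and /v/): no rule targets it → [b].
/v/ (between /b/ and /e/): no rule targets it → [v].
/e/ (between /v/ and /n/) is unaffected → [e].
/n/ — between /e/ and /t/; rule 1 does not apply here → [n].
/t/ (between /n/ and /i/) is in the target of rule 2 but the environment (immediately before a consonant) is not met → [t].
/i/ — not in any rule's target class → [i].
/v/ stays [v].

[vuŋtʃibibventiv]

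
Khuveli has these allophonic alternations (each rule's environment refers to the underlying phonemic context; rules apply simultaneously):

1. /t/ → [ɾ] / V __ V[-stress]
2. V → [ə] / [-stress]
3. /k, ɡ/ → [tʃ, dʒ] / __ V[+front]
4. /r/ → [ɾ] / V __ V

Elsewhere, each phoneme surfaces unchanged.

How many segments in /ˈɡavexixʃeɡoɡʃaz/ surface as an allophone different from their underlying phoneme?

5

Segments that undergo a rule: /e/ → [ə] (rule 2); /i/ → [ə] (rule 2); /e/ → [ə] (rule 2); /o/ → [ə] (rule 2); /a/ → [ə] (rule 2).
All other segments surface unchanged.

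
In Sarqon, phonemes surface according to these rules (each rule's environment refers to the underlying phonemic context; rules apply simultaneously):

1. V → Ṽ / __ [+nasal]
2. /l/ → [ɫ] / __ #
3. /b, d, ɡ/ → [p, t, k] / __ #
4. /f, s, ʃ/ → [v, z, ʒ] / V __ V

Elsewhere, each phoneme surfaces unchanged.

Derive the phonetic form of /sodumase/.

[sodũmaze]

/s/ — word-initial; rule 4 does not apply here → [s].
/o/ (between /s/ and /d/) is in the target of rule 1 but the environment (before a nasal consonant) is not met → [o].
/d/ (between /o/ and /u/): rule 3 targets it, but not word-finally → unchanged [d].
/u/ (between /d/ and /m/): before a nasal consonant, so rule 1 applies → [ũ].
/m/ stays [m].
/a/ (between /m/ and /s/) is in the target of rule 1 but the environment (before a nasal consonant) is not met → [a].
/s/ (between /a/ and /e/): between two vowels, so rule 4 applies → [z].
/e/ (word-final): rule 1 targets it, but not before a nasal consonant → unchanged [e].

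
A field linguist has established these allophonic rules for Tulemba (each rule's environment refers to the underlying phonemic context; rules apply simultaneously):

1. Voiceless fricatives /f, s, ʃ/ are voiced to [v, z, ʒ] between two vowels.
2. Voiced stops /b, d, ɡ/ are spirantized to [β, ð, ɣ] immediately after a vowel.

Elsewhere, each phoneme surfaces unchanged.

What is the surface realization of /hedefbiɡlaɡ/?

/h/ (word-initial) is unaffected → [h].
/e/ stays [e].
/d/ (between /e/ and /e/) occurs immediately after a vowel → [ð] by rule 2.
/e/ (between /d/ and /f/) is unaffected → [e].
/f/ (between /e/ and /b/) fails the environment for rule 1, so it stays [f].
/b/ (between /f/ and /i/) is in the target of rule 2 but the environment (immediately after a vowel) is not met → [b].
/i/ stays [i].
/ɡ/ (between /i/ and /l/) occurs immediately after a vowel → [ɣ] by rule 2.
/l/ (between /ɡ/ and /a/) is unaffected → [l].
/a/ — not in any rule's target class → [a].
/ɡ/ — word-final, immediately after a vowel — surfaces as [ɣ] (rule 2).

[heðefbiɣlaɣ]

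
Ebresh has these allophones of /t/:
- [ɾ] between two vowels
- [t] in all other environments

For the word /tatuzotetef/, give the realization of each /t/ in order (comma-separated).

[t], [ɾ], [ɾ], [ɾ]

Occurrence 1 (position 1): no conditioning environment matches → elsewhere allophone [t].
Occurrence 2 (position 3): between two vowels → [ɾ].
Occurrence 3 (position 7): between two vowels → [ɾ].
Occurrence 4 (position 9): between two vowels → [ɾ].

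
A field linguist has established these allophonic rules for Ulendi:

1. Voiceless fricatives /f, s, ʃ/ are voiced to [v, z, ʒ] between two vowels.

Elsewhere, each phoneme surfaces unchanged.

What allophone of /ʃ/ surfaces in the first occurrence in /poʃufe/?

Rule 1 applies to /ʃ/ (between /o/ and /u/: between two vowels) → [ʒ].

[ʒ]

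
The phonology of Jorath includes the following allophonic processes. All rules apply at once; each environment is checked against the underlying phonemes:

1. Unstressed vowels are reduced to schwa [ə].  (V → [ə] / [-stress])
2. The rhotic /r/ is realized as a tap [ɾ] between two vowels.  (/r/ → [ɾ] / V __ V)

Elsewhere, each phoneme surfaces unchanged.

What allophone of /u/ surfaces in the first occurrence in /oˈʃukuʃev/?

/u/ (between /ʃ/ and /k/) fails the environment for rule 1, so it stays [u].

[u]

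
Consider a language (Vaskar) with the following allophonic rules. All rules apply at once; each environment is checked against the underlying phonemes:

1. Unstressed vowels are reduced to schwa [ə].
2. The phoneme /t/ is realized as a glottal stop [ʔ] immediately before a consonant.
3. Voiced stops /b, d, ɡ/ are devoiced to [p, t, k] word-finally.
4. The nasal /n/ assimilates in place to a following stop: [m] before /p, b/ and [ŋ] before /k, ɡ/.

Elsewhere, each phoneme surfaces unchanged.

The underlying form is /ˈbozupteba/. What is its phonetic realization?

/b/ (word-initial): rule 3 targets it, but not word-finally → unchanged [b].
/o/ (between /b/ and /z/): rule 1 targets it, but not in an unstressed syllable → unchanged [o].
/z/ stays [z].
/u/ (between /z/ and /p/) occurs in an unstressed syllable → [ə] by rule 1.
/p/ — not in any rule's target class → [p].
/t/ (between /p/ and /e/) fails the environment for rule 2, so it stays [t].
/e/ — between /t/ and /b/, in an unstressed syllable — surfaces as [ə] (rule 1).
/b/ (between /e/ and /a/) is in the target of rule 3 but the environment (word-finally) is not met → [b].
/a/ (word-final) occurs in an unstressed syllable → [ə] by rule 1.

[ˈbozəptəbə]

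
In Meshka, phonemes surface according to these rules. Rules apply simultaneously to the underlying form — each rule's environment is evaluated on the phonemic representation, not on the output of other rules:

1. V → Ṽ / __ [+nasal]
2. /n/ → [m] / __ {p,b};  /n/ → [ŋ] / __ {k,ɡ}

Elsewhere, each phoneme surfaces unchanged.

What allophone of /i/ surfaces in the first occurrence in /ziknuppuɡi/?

[i]

/i/ — between /z/ and /k/; rule 1 does not apply here → [i].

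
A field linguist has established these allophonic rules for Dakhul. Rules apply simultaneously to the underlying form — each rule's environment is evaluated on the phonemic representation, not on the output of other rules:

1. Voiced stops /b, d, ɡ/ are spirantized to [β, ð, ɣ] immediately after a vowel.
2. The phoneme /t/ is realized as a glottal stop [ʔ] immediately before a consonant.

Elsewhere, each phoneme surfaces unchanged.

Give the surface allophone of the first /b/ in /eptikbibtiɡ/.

[b]

/b/ (between /k/ and /i/) is in the target of rule 1 but the environment (immediately after a vowel) is not met → [b].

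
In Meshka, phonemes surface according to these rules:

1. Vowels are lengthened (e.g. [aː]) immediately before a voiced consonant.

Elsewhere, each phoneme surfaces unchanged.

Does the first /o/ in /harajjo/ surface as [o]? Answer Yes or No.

Yes

/o/ (word-final): rule 1 targets it, but not before a voiced consonant → unchanged [o].
The actual realization is [o], which matches [o].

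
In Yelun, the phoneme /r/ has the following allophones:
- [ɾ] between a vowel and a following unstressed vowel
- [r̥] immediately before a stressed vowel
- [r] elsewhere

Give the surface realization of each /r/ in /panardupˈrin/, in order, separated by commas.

[r], [r̥]

Occurrence 1 (position 5): no conditioning environment matches → elsewhere allophone [r].
Occurrence 2 (position 9): immediately before a stressed vowel → [r̥].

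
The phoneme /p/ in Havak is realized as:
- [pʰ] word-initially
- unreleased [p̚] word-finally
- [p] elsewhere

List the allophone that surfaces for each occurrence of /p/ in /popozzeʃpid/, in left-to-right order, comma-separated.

Occurrence 1 (position 1): word-initially → [pʰ].
Occurrence 2 (position 3): no conditioning environment matches → elsewhere allophone [p].
Occurrence 3 (position 9): no conditioning environment matches → elsewhere allophone [p].

[pʰ], [p], [p]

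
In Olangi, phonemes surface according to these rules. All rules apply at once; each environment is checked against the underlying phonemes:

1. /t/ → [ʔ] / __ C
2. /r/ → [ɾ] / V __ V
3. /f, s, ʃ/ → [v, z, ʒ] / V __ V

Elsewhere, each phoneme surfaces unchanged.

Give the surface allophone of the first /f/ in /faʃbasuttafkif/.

[f]

/f/ (word-initial) fails the environment for rule 3, so it stays [f].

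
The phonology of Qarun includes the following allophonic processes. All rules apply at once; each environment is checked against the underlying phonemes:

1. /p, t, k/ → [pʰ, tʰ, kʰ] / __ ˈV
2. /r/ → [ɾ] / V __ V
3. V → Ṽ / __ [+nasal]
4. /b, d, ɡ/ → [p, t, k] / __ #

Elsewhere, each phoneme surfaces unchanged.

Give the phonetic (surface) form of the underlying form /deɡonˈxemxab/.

[deɡõnˈxẽmxap]

/d/ (word-initial): rule 4 targets it, but not word-finally → unchanged [d].
/e/ (between /d/ and /ɡ/) fails the environment for rule 3, so it stays [e].
/ɡ/ (between /e/ and /o/) fails the environment for rule 4, so it stays [ɡ].
Rule 3 applies to /o/ (between /ɡ/ and /n/: before a nasal consonant) → [õ].
/n/ stays [n].
/x/ (between /n/ and /e/): no rule targets it → [x].
/e/ — between /x/ and /m/, before a nasal consonant — surfaces as [ẽ] (rule 3).
/m/ (between /e/ and /x/) is unaffected → [m].
/x/ — not in any rule's target class → [x].
/a/ (between /x/ and /b/) fails the environment for rule 3, so it stays [a].
/b/ meets the environment for rule 4 (word-finally) → [p].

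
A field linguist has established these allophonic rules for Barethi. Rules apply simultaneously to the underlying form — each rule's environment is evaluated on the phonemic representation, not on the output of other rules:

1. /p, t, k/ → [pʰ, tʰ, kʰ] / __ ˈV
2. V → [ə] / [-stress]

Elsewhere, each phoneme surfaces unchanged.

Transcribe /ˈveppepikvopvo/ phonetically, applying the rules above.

[ˈveppəpəkvəpvə]

/v/ (word-initial): no rule targets it → [v].
/e/ (between /v/ and /p/) fails the environment for rule 2, so it stays [e].
/p/ — between /e/ and /p/; rule 1 does not apply here → [p].
/p/ (between /p/ and /e/): rule 1 targets it, but not immediately before a stressed vowel → unchanged [p].
/e/ (between /p/ and /p/) occurs in an unstressed syllable → [ə] by rule 2.
/p/ (between /e/ and /i/): rule 1 targets it, but not immediately before a stressed vowel → unchanged [p].
/i/ — between /p/ and /k/, in an unstressed syllable — surfaces as [ə] (rule 2).
/k/ (between /i/ and /v/): rule 1 targets it, but not immediately before a stressed vowel → unchanged [k].
/v/ stays [v].
/o/ (between /v/ and /p/): in an unstressed syllable, so rule 2 applies → [ə].
/p/ — between /o/ and /v/; rule 1 does not apply here → [p].
/v/ (between /p/ and /o/) is unaffected → [v].
/o/ (word-final) occurs in an unstressed syllable → [ə] by rule 2.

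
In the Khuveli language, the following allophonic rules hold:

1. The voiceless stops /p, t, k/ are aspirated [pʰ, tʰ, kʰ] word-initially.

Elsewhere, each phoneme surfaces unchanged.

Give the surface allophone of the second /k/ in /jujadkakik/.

/k/ — between /a/ and /i/; rule 1 does not apply here → [k].

[k]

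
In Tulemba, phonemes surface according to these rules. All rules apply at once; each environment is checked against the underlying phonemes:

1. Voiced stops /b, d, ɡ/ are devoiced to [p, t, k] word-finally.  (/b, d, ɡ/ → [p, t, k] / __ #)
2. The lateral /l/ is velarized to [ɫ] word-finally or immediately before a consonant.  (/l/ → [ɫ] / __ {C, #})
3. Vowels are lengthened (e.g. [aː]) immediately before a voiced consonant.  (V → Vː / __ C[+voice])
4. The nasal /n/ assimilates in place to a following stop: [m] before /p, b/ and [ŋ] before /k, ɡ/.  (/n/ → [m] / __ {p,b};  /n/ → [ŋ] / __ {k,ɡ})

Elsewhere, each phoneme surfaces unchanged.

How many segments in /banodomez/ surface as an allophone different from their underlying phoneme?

4

Segments that undergo a rule: /a/ → [aː] (rule 3); /o/ → [oː] (rule 3); /o/ → [oː] (rule 3); /e/ → [eː] (rule 3).
All other segments surface unchanged.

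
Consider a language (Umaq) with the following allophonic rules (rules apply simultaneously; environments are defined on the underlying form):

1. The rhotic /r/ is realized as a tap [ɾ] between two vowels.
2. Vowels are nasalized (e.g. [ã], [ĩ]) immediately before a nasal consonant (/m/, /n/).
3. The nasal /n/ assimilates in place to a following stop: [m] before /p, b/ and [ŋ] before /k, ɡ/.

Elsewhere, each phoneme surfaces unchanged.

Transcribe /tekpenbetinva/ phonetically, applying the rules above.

[tekpẽmbetĩnva]

/t/ stays [t].
/e/ — between /t/ and /k/; rule 2 does not apply here → [e].
/k/ (between /e/ and /p/) is unaffected → [k].
/p/ (between /k/ and /e/): no rule targets it → [p].
/e/ (between /p/ and /n/) occurs before a nasal consonant → [ẽ] by rule 2.
Rule 3 applies to /n/ (between /e/ and /b/: before a labial or velar stop) → [m].
/b/ (between /n/ and /e/) is unaffected → [b].
/e/ (between /b/ and /t/) is in the target of rule 2 but the environment (before a nasal consonant) is not met → [e].
/t/ (between /e/ and /i/): no rule targets it → [t].
/i/ meets the environment for rule 2 (before a nasal consonant) → [ĩ].
/n/ (between /i/ and /v/) is in the target of rule 3 but the environment (before a labial or velar stop) is not met → [n].
/v/ (between /n/ and /a/) is unaffected → [v].
/a/ (word-final) fails the environment for rule 2, so it stays [a].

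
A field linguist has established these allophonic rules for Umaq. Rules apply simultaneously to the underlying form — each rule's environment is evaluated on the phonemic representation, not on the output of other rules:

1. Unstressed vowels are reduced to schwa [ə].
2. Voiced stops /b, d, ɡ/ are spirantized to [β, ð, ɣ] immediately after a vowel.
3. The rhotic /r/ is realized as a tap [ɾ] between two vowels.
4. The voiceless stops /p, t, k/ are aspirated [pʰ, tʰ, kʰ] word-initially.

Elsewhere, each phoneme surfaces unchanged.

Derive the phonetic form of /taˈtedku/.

[tʰəˈteðkə]

/t/ meets the environment for rule 4 (word-initially) → [tʰ].
Rule 1 applies to /a/ (between /t/ and /t/: in an unstressed syllable) → [ə].
/t/ — between /a/ and /e/; rule 4 does not apply here → [t].
/e/ (between /t/ and /d/): rule 1 targets it, but not in an unstressed syllable → unchanged [e].
/d/ — between /e/ and /k/, immediately after a vowel — surfaces as [ð] (rule 2).
/k/ (between /d/ and /u/) is in the target of rule 4 but the environment (word-initially) is not met → [k].
/u/ (word-final): in an unstressed syllable, so rule 1 applies → [ə].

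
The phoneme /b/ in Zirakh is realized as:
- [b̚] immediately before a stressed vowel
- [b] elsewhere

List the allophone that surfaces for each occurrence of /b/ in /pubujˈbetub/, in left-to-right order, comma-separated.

[b], [b̚], [b]

Occurrence 1 (position 3): no conditioning environment matches → elsewhere allophone [b].
Occurrence 2 (position 6): immediately before a stressed vowel → [b̚].
Occurrence 3 (position 10): no conditioning environment matches → elsewhere allophone [b].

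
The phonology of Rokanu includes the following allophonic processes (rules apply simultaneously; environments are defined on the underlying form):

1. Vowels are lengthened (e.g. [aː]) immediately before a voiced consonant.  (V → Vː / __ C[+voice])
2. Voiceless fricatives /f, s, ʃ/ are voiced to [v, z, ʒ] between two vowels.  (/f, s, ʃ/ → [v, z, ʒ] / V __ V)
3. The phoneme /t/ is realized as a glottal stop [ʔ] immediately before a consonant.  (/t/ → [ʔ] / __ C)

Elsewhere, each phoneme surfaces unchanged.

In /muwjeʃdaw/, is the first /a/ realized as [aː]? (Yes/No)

Yes

/a/ (between /d/ and /w/): before a voiced consonant, so rule 1 applies → [aː].
The actual realization is [aː], which matches [aː].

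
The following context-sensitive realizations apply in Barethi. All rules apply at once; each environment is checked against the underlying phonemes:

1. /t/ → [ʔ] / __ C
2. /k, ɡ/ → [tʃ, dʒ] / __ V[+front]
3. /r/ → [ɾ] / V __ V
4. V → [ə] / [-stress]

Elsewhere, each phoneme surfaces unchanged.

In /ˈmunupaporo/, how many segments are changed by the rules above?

Segments that undergo a rule: /u/ → [ə] (rule 4); /a/ → [ə] (rule 4); /o/ → [ə] (rule 4); /r/ → [ɾ] (rule 3); /o/ → [ə] (rule 4).
All other segments surface unchanged.

5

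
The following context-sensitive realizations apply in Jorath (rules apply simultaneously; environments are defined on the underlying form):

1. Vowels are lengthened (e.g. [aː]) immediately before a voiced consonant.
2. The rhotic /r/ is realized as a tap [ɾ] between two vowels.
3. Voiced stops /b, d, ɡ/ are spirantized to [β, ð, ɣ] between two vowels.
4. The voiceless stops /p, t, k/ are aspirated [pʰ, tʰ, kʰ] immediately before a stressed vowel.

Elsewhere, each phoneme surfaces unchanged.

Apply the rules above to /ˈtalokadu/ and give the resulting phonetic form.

[ˈtʰaːlokaːðu]

/t/ meets the environment for rule 4 (immediately before a stressed vowel) → [tʰ].
Rule 1 applies to /a/ (between /t/ and /l/: before a voiced consonant) → [aː].
/l/ stays [l].
/o/ (between /l/ and /k/) is in the target of rule 1 but the environment (before a voiced consonant) is not met → [o].
/k/ — between /o/ and /a/; rule 4 does not apply here → [k].
/a/ — between /k/ and /d/, before a voiced consonant — surfaces as [aː] (rule 1).
/d/ (between /a/ and /u/) occurs between two vowels → [ð] by rule 3.
/u/ (word-final) is in the target of rule 1 but the environment (before a voiced consonant) is not met → [u].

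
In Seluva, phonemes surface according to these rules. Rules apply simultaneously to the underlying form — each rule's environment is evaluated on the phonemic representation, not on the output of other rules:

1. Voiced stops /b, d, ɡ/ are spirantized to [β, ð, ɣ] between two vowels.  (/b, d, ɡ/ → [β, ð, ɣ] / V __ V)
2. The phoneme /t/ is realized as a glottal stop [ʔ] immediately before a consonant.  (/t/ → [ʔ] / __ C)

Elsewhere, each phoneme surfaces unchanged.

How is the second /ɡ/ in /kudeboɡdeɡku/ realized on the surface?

/ɡ/ (between /e/ and /k/) is in the target of rule 1 but the environment (between two vowels) is not met → [ɡ].

[ɡ]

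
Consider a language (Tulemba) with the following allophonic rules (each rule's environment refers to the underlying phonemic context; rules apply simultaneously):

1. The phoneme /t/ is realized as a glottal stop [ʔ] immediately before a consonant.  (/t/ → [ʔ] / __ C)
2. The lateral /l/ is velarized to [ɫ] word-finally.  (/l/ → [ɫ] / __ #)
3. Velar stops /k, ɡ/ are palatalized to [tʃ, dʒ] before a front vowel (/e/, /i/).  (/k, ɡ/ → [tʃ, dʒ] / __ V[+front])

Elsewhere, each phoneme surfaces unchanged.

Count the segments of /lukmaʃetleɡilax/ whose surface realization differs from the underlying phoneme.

Segments that undergo a rule: /t/ → [ʔ] (rule 1); /ɡ/ → [dʒ] (rule 3).
All other segments surface unchanged.

2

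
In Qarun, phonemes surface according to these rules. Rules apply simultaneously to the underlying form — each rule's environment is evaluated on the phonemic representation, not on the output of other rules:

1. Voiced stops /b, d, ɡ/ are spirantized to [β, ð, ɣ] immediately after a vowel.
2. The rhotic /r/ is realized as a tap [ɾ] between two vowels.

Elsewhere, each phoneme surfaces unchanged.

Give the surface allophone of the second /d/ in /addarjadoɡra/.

/d/ (between /d/ and /a/): rule 1 targets it, but not immediately after a vowel → unchanged [d].

[d]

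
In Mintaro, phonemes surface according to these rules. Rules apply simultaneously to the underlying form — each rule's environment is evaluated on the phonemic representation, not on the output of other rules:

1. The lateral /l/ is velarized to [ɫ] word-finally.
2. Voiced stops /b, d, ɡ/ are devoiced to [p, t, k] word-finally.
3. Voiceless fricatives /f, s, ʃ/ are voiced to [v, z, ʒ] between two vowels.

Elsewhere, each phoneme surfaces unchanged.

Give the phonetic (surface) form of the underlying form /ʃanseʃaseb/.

[ʃanseʒazep]

/ʃ/ (word-initial) fails the environment for rule 3, so it stays [ʃ].
/a/ stays [a].
/n/ (between /a/ and /s/): no rule targets it → [n].
/s/ — between /n/ and /e/; rule 3 does not apply here → [s].
/e/ stays [e].
/ʃ/ (between /e/ and /a/) occurs between two vowels → [ʒ] by rule 3.
/a/ — not in any rule's target class → [a].
/s/ meets the environment for rule 3 (between two vowels) → [z].
/e/ (between /s/ and /b/): no rule targets it → [e].
/b/ meets the environment for rule 2 (word-finally) → [p].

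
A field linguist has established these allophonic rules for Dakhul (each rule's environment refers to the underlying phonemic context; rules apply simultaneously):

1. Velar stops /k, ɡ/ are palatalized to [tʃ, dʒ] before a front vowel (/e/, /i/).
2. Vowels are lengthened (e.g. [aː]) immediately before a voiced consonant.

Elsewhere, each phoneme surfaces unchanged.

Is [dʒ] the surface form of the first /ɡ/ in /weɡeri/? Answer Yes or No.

Yes

/ɡ/ (between /e/ and /e/) occurs before a front vowel → [dʒ] by rule 1.
The actual realization is [dʒ], which matches [dʒ].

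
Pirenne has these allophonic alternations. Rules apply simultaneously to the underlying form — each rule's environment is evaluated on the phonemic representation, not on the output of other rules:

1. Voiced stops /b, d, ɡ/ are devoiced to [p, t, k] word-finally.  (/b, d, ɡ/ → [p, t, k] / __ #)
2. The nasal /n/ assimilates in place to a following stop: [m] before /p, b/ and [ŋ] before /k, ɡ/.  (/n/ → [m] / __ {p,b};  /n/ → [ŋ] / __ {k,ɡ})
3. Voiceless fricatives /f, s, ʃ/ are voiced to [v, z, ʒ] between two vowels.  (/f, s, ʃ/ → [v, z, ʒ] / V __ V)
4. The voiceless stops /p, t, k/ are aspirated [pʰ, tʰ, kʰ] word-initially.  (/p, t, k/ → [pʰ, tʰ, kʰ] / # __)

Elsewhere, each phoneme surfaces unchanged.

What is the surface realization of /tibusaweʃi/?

[tʰibuzaweʒi]

/t/ — word-initial, word-initially — surfaces as [tʰ] (rule 4).
/i/ (between /t/ and /b/): no rule targets it → [i].
/b/ (between /i/ and /u/) is in the target of rule 1 but the environment (word-finally) is not met → [b].
/u/ stays [u].
/s/ (between /u/ and /a/): between two vowels, so rule 3 applies → [z].
/a/ (between /s/ and /w/) is unaffected → [a].
/w/ — not in any rule's target class → [w].
/e/ stays [e].
/ʃ/ (between /e/ and /i/): between two vowels, so rule 3 applies → [ʒ].
/i/ (word-final) is unaffected → [i].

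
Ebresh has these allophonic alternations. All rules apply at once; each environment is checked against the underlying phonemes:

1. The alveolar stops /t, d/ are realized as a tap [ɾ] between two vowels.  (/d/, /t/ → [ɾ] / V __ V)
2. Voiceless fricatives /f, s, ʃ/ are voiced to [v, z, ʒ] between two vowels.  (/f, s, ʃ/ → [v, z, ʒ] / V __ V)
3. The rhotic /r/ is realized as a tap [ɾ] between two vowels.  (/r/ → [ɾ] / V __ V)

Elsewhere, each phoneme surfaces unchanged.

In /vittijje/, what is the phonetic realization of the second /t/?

[t]

/t/ (between /t/ and /i/) is in the target of rule 1 but the environment (between two vowels) is not met → [t].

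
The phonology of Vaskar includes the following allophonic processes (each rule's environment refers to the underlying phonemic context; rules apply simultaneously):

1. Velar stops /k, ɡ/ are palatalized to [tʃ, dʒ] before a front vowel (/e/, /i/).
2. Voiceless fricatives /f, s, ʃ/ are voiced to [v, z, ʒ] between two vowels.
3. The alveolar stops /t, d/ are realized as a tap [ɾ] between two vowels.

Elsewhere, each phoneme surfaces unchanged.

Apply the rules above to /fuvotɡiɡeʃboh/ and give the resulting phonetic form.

/f/ (word-initial) fails the environment for rule 2, so it stays [f].
/t/ — between /o/ and /ɡ/; rule 3 does not apply here → [t].
/ɡ/ (between /t/ and /i/): before a front vowel, so rule 1 applies → [dʒ].
Rule 1 applies to /ɡ/ (between /i/ and /e/: before a front vowel) → [dʒ].
/ʃ/ — between /e/ and /b/; rule 2 does not apply here → [ʃ].

[fuvotdʒidʒeʃboh]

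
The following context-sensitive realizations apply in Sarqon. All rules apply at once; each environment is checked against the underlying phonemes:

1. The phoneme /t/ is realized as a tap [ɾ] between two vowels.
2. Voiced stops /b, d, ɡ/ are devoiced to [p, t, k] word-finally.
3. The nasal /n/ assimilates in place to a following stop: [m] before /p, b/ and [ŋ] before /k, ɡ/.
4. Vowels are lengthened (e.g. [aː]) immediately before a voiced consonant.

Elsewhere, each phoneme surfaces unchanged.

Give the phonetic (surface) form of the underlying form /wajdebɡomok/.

Rule 4 applies to /a/ (between /w/ and /j/: before a voiced consonant) → [aː].
/d/ (between /j/ and /e/): rule 2 targets it, but not word-finally → unchanged [d].
/e/ — between /d/ and /b/, before a voiced consonant — surfaces as [eː] (rule 4).
/b/ (between /e/ and /ɡ/) fails the environment for rule 2, so it stays [b].
/ɡ/ (between /b/ and /o/) fails the environment for rule 2, so it stays [ɡ].
/o/ — between /ɡ/ and /m/, before a voiced consonant — surfaces as [oː] (rule 4).
/o/ (between /m/ and /k/) is in the target of rule 4 but the environment (before a voiced consonant) is not met → [o].

[waːjdeːbɡoːmok]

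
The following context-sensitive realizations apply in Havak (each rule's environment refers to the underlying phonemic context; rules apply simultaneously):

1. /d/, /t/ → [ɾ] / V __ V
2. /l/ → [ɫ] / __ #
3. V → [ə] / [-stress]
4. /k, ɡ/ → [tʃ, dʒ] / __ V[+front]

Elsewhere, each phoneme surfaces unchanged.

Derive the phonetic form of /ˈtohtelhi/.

[ˈtohtəlhə]

/t/ (word-initial) fails the environment for rule 1, so it stays [t].
/o/ (between /t/ and /h/) is in the target of rule 3 but the environment (in an unstressed syllable) is not met → [o].
/h/ (between /o/ and /t/): no rule targets it → [h].
/t/ (between /h/ and /e/) is in the target of rule 1 but the environment (between two vowels) is not met → [t].
/e/ meets the environment for rule 3 (in an unstressed syllable) → [ə].
/l/ (between /e/ and /h/): rule 2 targets it, but not word-finally → unchanged [l].
/h/ stays [h].
/i/ (word-final): in an unstressed syllable, so rule 3 applies → [ə].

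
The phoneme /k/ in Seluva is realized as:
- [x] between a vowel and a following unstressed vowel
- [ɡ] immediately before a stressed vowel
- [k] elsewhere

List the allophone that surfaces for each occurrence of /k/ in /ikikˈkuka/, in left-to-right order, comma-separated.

[x], [k], [ɡ], [x]

Occurrence 1 (position 2): between a vowel and a following unstressed vowel → [x].
Occurrence 2 (position 4): no conditioning environment matches → elsewhere allophone [k].
Occurrence 3 (position 5): immediately before a stressed vowel → [ɡ].
Occurrence 4 (position 7): between a vowel and a following unstressed vowel → [x].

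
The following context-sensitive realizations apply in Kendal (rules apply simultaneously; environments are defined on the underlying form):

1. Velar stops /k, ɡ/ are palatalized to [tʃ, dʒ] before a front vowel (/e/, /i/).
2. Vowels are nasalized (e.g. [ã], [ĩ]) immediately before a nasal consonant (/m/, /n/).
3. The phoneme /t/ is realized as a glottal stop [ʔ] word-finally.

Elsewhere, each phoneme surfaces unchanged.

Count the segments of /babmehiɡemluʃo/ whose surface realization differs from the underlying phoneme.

Segments that undergo a rule: /ɡ/ → [dʒ] (rule 1); /e/ → [ẽ] (rule 2).
All other segments surface unchanged.

2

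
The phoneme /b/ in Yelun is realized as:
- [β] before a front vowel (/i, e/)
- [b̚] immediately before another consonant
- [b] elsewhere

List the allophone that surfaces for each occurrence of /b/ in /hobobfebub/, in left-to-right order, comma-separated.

[b], [b̚], [b], [b]

Occurrence 1 (position 3): no conditioning environment matches → elsewhere allophone [b].
Occurrence 2 (position 5): immediately before another consonant → [b̚].
Occurrence 3 (position 8): no conditioning environment matches → elsewhere allophone [b].
Occurrence 4 (position 10): no conditioning environment matches → elsewhere allophone [b].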